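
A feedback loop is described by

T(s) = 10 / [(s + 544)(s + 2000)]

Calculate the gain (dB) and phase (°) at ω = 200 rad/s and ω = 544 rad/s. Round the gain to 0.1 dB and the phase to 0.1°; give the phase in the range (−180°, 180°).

ω = 200: -101.3 dB, -25.9°; ω = 544: -104.1 dB, -60.2°

At s = jω = j200:
pole (s+544): 544 + j200 → |·| = √(544²+200²) = √335936 ≈ 579.6, ∠ = arctan(200/544) ≈ 20.19°
pole (s+2000): 2000 + j200 → |·| = √(2000²+200²) = √4040000 ≈ 2010, ∠ = arctan(200/2000) ≈ 5.71°
|T| = 10 / 1.165e+06 ≈ 8.5837e-06
Gain = 20 log₁₀(8.5837e-06) ≈ -101.33 dB
∠T = 0.00° − 25.90° = -25.90°

At s = jω = j544:
pole (s+544): 544 + j544 → |·| = √(544²+544²) = √591872 ≈ 769.33, ∠ = arctan(544/544) ≈ 45.00°
pole (s+2000): 2000 + j544 → |·| = √(2000²+544²) = √4295936 ≈ 2072.7, ∠ = arctan(544/2000) ≈ 15.22°
|T| = 10 / 1.5946e+06 ≈ 6.2712e-06
Gain = 20 log₁₀(6.2712e-06) ≈ -104.05 dB
∠T = 0.00° − 60.22° = -60.22°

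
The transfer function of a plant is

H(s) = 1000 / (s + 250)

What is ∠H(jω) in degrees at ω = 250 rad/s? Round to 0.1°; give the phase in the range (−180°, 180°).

Substitute s = j250:
Numerator: 1000 = 1000 + j0
Denominator: (j250) + 250 = 250 + j250
|N| = √(1000² + 0²) ≈ 1000, ∠N ≈ 0.00°
|D| = √(250² + 250²) ≈ 353.55, ∠D ≈ 45.00°
∠H = 0.00° − 45.00° = -45.00°

-45.0°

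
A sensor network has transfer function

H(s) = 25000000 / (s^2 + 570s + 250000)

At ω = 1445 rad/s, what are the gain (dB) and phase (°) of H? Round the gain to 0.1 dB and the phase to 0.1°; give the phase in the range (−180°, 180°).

21.9 dB, -155.9°

At s = jω = j1445:
quadratic: (j1445)² + 570·j1445 + 250000 = -1838025 + j823650 → |·| ≈ 2.0141e+06, ∠ ≈ 155.86°
|H| = 25000000 / 2.0141e+06 ≈ 12.412
Gain = 20 log₁₀(12.412) ≈ 21.88 dB
∠H = 0.00° − 155.86° = -155.86°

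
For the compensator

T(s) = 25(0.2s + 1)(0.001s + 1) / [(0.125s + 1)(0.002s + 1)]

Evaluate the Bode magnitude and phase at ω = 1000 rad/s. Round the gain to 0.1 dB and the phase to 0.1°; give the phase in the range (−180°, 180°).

28.1 dB, -18.3°

At ω = 1000 rad/s:
zero (1 + j1000·0.2) = 1 + j200 → |·| ≈ 200, ∠ ≈ 89.71°
zero (1 + j1000·0.001) = 1 + j1 → |·| ≈ 1.4142, ∠ ≈ 45.00°
pole (1 + j1000·0.125) = 1 + j125 → |·| ≈ 125, ∠ ≈ 89.54°
pole (1 + j1000·0.002) = 1 + j2 → |·| ≈ 2.2361, ∠ ≈ 63.43°
|T| = 25 · 200 · 1.4142 / (125 · 2.2361) ≈ 25.298
Gain = 20 log₁₀(25.298) ≈ 28.06 dB
∠T = (89.71° + 45.00°) − (89.54° + 63.43°) = -18.26°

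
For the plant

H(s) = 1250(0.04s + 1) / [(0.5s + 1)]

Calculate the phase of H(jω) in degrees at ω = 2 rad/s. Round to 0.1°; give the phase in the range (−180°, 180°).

At ω = 2 rad/s:
zero (1 + j2·0.04) = 1 + j0.08 → |·| ≈ 1.0032, ∠ ≈ 4.57°
pole (1 + j2·0.5) = 1 + j1 → |·| ≈ 1.4142, ∠ ≈ 45.00°
∠H = (4.57°) − (45.00°) = -40.43°

-40.4°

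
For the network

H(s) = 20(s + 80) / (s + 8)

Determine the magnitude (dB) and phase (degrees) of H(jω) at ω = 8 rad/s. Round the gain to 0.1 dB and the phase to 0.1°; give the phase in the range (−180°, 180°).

43.1 dB, -39.3°

At s = jω = j8:
zero (s+80): 80 + j8 → |·| = √(80²+8²) = √6464 ≈ 80.399, ∠ = arctan(8/80) ≈ 5.71°
pole (s+8): 8 + j8 → |·| = √(8²+8²) = √128 ≈ 11.314, ∠ = arctan(8/8) ≈ 45.00°
|H| = 20 · 80.399 / 11.314 ≈ 142.12
Gain = 20 log₁₀(142.12) ≈ 43.05 dB
∠H = 5.71° − 45.00° = -39.29°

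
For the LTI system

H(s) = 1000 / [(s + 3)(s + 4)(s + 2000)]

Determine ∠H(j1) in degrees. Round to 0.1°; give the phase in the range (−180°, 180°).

At s = jω = j1:
pole (s+3): 3 + j1 → |·| = √(3²+1²) = √10 ≈ 3.1623, ∠ = arctan(1/3) ≈ 18.43°
pole (s+4): 4 + j1 → |·| = √(4²+1²) = √17 ≈ 4.1231, ∠ = arctan(1/4) ≈ 14.04°
pole (s+2000): 2000 + j1 → |·| = √(2000²+1²) = √4000001 ≈ 2000, ∠ = arctan(1/2000) ≈ 0.03°
∠H = 0.00° − 32.50° = -32.50°

-32.5°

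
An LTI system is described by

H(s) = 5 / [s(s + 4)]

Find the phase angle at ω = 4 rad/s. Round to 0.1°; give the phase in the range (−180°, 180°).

At s = jω = j4:
pole (s+4): 4 + j4 → |·| = √(4²+4²) = √32 ≈ 5.6569, ∠ = arctan(4/4) ≈ 45.00°
pole at origin: |s| = 4, ∠ = 90.00° (in denominator)
∠H = 0.00° − 135.00° = -135.00°

-135.0°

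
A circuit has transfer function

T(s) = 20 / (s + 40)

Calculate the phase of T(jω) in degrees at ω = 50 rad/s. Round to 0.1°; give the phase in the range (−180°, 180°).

Substitute s = j50:
Numerator: 20 = 20 + j0
Denominator: (j50) + 40 = 40 + j50
|N| = √(20² + 0²) ≈ 20, ∠N ≈ 0.00°
|D| = √(40² + 50²) ≈ 64.031, ∠D ≈ 51.34°
∠T = 0.00° − 51.34° = -51.34°

-51.3°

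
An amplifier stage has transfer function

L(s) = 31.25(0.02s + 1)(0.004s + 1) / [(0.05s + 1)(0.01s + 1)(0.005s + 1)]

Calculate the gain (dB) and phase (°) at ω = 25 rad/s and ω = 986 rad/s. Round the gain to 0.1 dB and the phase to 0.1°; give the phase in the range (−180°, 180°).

At ω = 25 rad/s:
zero (1 + j25·0.02) = 1 + j0.5 → |·| ≈ 1.118, ∠ ≈ 26.57°
zero (1 + j25·0.004) = 1 + j0.1 → |·| ≈ 1.005, ∠ ≈ 5.71°
pole (1 + j25·0.05) = 1 + j1.25 → |·| ≈ 1.6008, ∠ ≈ 51.34°
pole (1 + j25·0.01) = 1 + j0.25 → |·| ≈ 1.0308, ∠ ≈ 14.04°
pole (1 + j25·0.005) = 1 + j0.125 → |·| ≈ 1.0078, ∠ ≈ 7.13°
|L| = 31.25 · 1.118 · 1.005 / (1.6008 · 1.0308 · 1.0078) ≈ 21.114
Gain = 20 log₁₀(21.114) ≈ 26.49 dB
∠L = (26.57° + 5.71°) − (51.34° + 14.04° + 7.13°) = -40.23°

At ω = 986 rad/s:
zero (1 + j986·0.02) = 1 + j19.72 → |·| ≈ 19.745, ∠ ≈ 87.10°
zero (1 + j986·0.004) = 1 + j3.944 → |·| ≈ 4.0688, ∠ ≈ 75.77°
pole (1 + j986·0.05) = 1 + j49.3 → |·| ≈ 49.31, ∠ ≈ 88.84°
pole (1 + j986·0.01) = 1 + j9.86 → |·| ≈ 9.9106, ∠ ≈ 84.21°
pole (1 + j986·0.005) = 1 + j4.93 → |·| ≈ 5.0304, ∠ ≈ 78.53°
|L| = 31.25 · 19.745 · 4.0688 / (49.31 · 9.9106 · 5.0304) ≈ 1.0213
Gain = 20 log₁₀(1.0213) ≈ 0.18 dB
∠L = (87.10° + 75.77°) − (88.84° + 84.21° + 78.53°) = -88.71°

ω = 25: 26.5 dB, -40.2°; ω = 986: 0.2 dB, -88.7°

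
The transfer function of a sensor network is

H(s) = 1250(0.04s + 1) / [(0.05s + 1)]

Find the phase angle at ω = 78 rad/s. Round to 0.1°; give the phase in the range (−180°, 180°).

At ω = 78 rad/s:
zero (1 + j78·0.04) = 1 + j3.12 → |·| ≈ 3.2763, ∠ ≈ 72.23°
pole (1 + j78·0.05) = 1 + j3.9 → |·| ≈ 4.0262, ∠ ≈ 75.62°
∠H = (72.23°) − (75.62°) = -3.39°

-3.4°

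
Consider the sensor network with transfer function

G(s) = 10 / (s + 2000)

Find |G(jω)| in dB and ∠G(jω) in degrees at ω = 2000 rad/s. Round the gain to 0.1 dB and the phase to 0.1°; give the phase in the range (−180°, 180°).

At s = jω = j2000:
pole (s+2000): 2000 + j2000 → |·| = √(2000²+2000²) = √8000000 ≈ 2828.4, ∠ = arctan(2000/2000) ≈ 45.00°
|G| = 10 / 2828.4 ≈ 0.0035356
Gain = 20 log₁₀(0.0035356) ≈ -49.03 dB
∠G = 0.00° − 45.00° = -45.00°

-49.0 dB, -45.0°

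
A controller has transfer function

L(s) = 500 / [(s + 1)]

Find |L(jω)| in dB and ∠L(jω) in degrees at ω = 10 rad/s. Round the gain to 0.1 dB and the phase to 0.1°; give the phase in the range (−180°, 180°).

33.9 dB, -84.3°

At ω = 10 rad/s:
pole (1 + j10·1) = 1 + j10 → |·| ≈ 10.05, ∠ ≈ 84.29°
|L| = 500 · 1 / (10.05) ≈ 49.751
Gain = 20 log₁₀(49.751) ≈ 33.94 dB
∠L = (0°) − (84.29°) = -84.29°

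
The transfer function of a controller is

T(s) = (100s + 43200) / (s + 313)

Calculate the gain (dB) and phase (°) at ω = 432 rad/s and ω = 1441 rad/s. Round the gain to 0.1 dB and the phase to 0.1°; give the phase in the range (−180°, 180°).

Substitute s = j432:
Numerator: 100(j432) + 43200 = 43200 + j43200
Denominator: (j432) + 313 = 313 + j432
|N| = √(43200² + 43200²) ≈ 61094, ∠N ≈ 45.00°
|D| = √(313² + 432²) ≈ 533.47, ∠D ≈ 54.08°
|T| = 61094 / 533.47 ≈ 114.52
Gain = 20 log₁₀(114.52) ≈ 41.18 dB
∠T = 45.00° − 54.08° = -9.08°

Substitute s = j1441:
Numerator: 100(j1441) + 43200 = 43200 + j144100
Denominator: (j1441) + 313 = 313 + j1441
|N| = √(43200² + 144100²) ≈ 1.5044e+05, ∠N ≈ 73.31°
|D| = √(313² + 1441²) ≈ 1474.6, ∠D ≈ 77.75°
|T| = 1.5044e+05 / 1474.6 ≈ 102.02
Gain = 20 log₁₀(102.02) ≈ 40.17 dB
∠T = 73.31° − 77.75° = -4.44°

ω = 432: 41.2 dB, -9.1°; ω = 1441: 40.2 dB, -4.4°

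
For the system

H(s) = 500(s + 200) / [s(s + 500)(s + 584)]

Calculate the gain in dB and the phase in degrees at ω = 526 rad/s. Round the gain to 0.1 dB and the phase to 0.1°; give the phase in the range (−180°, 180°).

-60.6 dB, -109.3°

At s = jω = j526:
zero (s+200): 200 + j526 → |·| = √(200²+526²) = √316676 ≈ 562.74, ∠ = arctan(526/200) ≈ 69.18°
pole (s+500): 500 + j526 → |·| = √(500²+526²) = √526676 ≈ 725.72, ∠ = arctan(526/500) ≈ 46.45°
pole (s+584): 584 + j526 → |·| = √(584²+526²) = √617732 ≈ 785.96, ∠ = arctan(526/584) ≈ 42.01°
pole at origin: |s| = 526, ∠ = 90.00° (in denominator)
|H| = 500 · 562.74 / 3.0002e+08 ≈ 0.00093784
Gain = 20 log₁₀(0.00093784) ≈ -60.56 dB
∠H = 69.18° − 178.46° = -109.28°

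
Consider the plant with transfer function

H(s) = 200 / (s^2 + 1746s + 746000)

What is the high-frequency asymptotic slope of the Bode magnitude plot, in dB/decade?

Each pole contributes −20 dB/decade at high frequency; each zero contributes +20 dB/decade.
Net: 0 zero(s) − 2 pole(s) → -40 dB/decade.

-40 dB/decade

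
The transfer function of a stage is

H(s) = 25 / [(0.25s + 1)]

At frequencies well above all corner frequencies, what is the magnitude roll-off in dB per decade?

-20 dB/decade

Each pole contributes −20 dB/decade at high frequency; each zero contributes +20 dB/decade.
Net: 0 zero(s) − 1 pole(s) → -20 dB/decade.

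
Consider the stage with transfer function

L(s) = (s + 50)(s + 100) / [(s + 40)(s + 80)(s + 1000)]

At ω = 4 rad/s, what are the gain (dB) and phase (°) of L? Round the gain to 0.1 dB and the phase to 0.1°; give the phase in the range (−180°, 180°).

-56.1 dB, -1.9°

At s = jω = j4:
zero (s+50): 50 + j4 → |·| = √(50²+4²) = √2516 ≈ 50.16, ∠ = arctan(4/50) ≈ 4.57°
zero (s+100): 100 + j4 → |·| = √(100²+4²) = √10016 ≈ 100.08, ∠ = arctan(4/100) ≈ 2.29°
pole (s+40): 40 + j4 → |·| = √(40²+4²) = √1616 ≈ 40.2, ∠ = arctan(4/40) ≈ 5.71°
pole (s+80): 80 + j4 → |·| = √(80²+4²) = √6416 ≈ 80.1, ∠ = arctan(4/80) ≈ 2.86°
pole (s+1000): 1000 + j4 → |·| = √(1000²+4²) = √1000016 ≈ 1000, ∠ = arctan(4/1000) ≈ 0.23°
|L| = 1 · 5020 / 3.22e+06 ≈ 0.001559
Gain = 20 log₁₀(0.001559) ≈ -56.14 dB
∠L = 6.86° − 8.80° = -1.94°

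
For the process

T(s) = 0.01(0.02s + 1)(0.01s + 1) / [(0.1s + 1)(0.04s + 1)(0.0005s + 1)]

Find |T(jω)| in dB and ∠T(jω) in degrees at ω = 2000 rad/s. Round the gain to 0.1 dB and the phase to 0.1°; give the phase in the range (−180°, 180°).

-69.0 dB, -48.3°

At ω = 2000 rad/s:
zero (1 + j2000·0.02) = 1 + j40 → |·| ≈ 40.012, ∠ ≈ 88.57°
zero (1 + j2000·0.01) = 1 + j20 → |·| ≈ 20.025, ∠ ≈ 87.14°
pole (1 + j2000·0.1) = 1 + j200 → |·| ≈ 200, ∠ ≈ 89.71°
pole (1 + j2000·0.04) = 1 + j80 → |·| ≈ 80.006, ∠ ≈ 89.28°
pole (1 + j2000·0.0005) = 1 + j1 → |·| ≈ 1.4142, ∠ ≈ 45.00°
|T| = 0.01 · 40.012 · 20.025 / (200 · 80.006 · 1.4142) ≈ 0.00035408
Gain = 20 log₁₀(0.00035408) ≈ -69.02 dB
∠T = (88.57° + 87.14°) − (89.71° + 89.28° + 45.00°) = -48.28°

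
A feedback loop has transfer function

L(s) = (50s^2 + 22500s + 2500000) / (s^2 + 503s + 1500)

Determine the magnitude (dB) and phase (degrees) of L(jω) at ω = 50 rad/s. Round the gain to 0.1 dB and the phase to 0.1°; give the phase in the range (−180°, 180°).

Substitute s = j50:
Numerator: 50(j50)^2 + 22500(j50) + 2500000 = 2375000 + j1125000
Denominator: (j50)^2 + 503(j50) + 1500 = -1000 + j25150
|N| = √(2375000² + 1125000²) ≈ 2.628e+06, ∠N ≈ 25.35°
|D| = √(1000² + 25150²) ≈ 25170, ∠D ≈ 92.28°
|L| = 2.628e+06 / 25170 ≈ 104.41
Gain = 20 log₁₀(104.41) ≈ 40.37 dB
∠L = 25.35° − 92.28° = -66.93°

40.4 dB, -66.9°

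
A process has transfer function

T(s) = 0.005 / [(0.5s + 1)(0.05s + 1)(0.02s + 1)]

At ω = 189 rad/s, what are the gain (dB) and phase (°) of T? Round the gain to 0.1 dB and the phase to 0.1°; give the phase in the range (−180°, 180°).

-116.9 dB, 111.5°

At ω = 189 rad/s:
pole (1 + j189·0.5) = 1 + j94.5 → |·| ≈ 94.505, ∠ ≈ 89.39°
pole (1 + j189·0.05) = 1 + j9.45 → |·| ≈ 9.5028, ∠ ≈ 83.96°
pole (1 + j189·0.02) = 1 + j3.78 → |·| ≈ 3.91, ∠ ≈ 75.18°
|T| = 0.005 · 1 / (94.505 · 9.5028 · 3.91) ≈ 1.4239e-06
Gain = 20 log₁₀(1.4239e-06) ≈ -116.93 dB
∠T = (0°) − (89.39° + 83.96° + 75.18°) = -248.53° ≡ 111.47° (principal value)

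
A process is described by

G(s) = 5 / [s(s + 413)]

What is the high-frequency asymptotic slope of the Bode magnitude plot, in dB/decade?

Each pole contributes −20 dB/decade at high frequency; each zero contributes +20 dB/decade.
Net: 0 zero(s) − 2 pole(s) → -40 dB/decade.

-40 dB/decade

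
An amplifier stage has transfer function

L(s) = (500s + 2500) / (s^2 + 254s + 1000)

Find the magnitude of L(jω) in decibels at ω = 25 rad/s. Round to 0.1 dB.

6.0 dB

Substitute s = j25:
Numerator: 500(j25) + 2500 = 2500 + j12500
Denominator: (j25)^2 + 254(j25) + 1000 = 375 + j6350
|N| = √(2500² + 12500²) ≈ 12748, ∠N ≈ 78.69°
|D| = √(375² + 6350²) ≈ 6361.1, ∠D ≈ 86.62°
|L| = 12748 / 6361.1 ≈ 2.0041
Gain = 20 log₁₀(2.0041) ≈ 6.04 dB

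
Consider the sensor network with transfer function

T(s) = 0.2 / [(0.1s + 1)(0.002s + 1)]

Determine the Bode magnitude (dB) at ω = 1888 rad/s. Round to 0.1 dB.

At ω = 1888 rad/s:
pole (1 + j1888·0.1) = 1 + j188.8 → |·| ≈ 188.8, ∠ ≈ 89.70°
pole (1 + j1888·0.002) = 1 + j3.776 → |·| ≈ 3.9062, ∠ ≈ 75.17°
|T| = 0.2 · 1 / (188.8 · 3.9062) ≈ 0.00027119
Gain = 20 log₁₀(0.00027119) ≈ -71.33 dB

-71.3 dB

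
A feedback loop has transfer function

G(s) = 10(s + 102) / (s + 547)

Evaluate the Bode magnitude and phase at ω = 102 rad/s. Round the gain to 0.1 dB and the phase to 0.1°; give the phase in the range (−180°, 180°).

At s = jω = j102:
zero (s+102): 102 + j102 → |·| = √(102²+102²) = √20808 ≈ 144.25, ∠ = arctan(102/102) ≈ 45.00°
pole (s+547): 547 + j102 → |·| = √(547²+102²) = √309613 ≈ 556.43, ∠ = arctan(102/547) ≈ 10.56°
|G| = 10 · 144.25 / 556.43 ≈ 2.5924
Gain = 20 log₁₀(2.5924) ≈ 8.27 dB
∠G = 45.00° − 10.56° = 34.44°

8.3 dB, 34.4°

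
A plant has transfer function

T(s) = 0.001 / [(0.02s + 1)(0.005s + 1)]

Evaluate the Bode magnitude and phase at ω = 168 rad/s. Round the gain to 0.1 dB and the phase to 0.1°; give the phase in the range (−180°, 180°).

At ω = 168 rad/s:
pole (1 + j168·0.02) = 1 + j3.36 → |·| ≈ 3.5057, ∠ ≈ 73.43°
pole (1 + j168·0.005) = 1 + j0.84 → |·| ≈ 1.306, ∠ ≈ 40.03°
|T| = 0.001 · 1 / (3.5057 · 1.306) ≈ 0.00021841
Gain = 20 log₁₀(0.00021841) ≈ -73.21 dB
∠T = (0°) − (73.43° + 40.03°) = -113.46°

-73.2 dB, -113.5°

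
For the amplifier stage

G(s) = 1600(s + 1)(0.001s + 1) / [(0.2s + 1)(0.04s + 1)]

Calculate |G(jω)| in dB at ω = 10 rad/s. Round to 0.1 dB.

76.5 dB

At ω = 10 rad/s:
zero (1 + j10·1) = 1 + j10 → |·| ≈ 10.05, ∠ ≈ 84.29°
zero (1 + j10·0.001) = 1 + j0.01 → |·| ≈ 1, ∠ ≈ 0.57°
pole (1 + j10·0.2) = 1 + j2 → |·| ≈ 2.2361, ∠ ≈ 63.43°
pole (1 + j10·0.04) = 1 + j0.4 → |·| ≈ 1.077, ∠ ≈ 21.80°
|G| = 1600 · 10.05 · 1 / (2.2361 · 1.077) ≈ 6677
Gain = 20 log₁₀(6677) ≈ 76.49 dB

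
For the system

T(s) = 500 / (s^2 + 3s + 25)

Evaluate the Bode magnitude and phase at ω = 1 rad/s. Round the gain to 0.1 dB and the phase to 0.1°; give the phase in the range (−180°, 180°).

At s = jω = j1:
quadratic: (j1)² + 3·j1 + 25 = 24 + j3 → |·| ≈ 24.187, ∠ ≈ 7.13°
|T| = 500 / 24.187 ≈ 20.672
Gain = 20 log₁₀(20.672) ≈ 26.31 dB
∠T = 0.00° − 7.13° = -7.13°

26.3 dB, -7.1°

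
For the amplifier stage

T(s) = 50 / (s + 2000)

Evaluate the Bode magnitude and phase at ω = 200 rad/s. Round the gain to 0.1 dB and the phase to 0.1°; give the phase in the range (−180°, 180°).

-32.1 dB, -5.7°

At s = jω = j200:
pole (s+2000): 2000 + j200 → |·| = √(2000²+200²) = √4040000 ≈ 2010, ∠ = arctan(200/2000) ≈ 5.71°
|T| = 50 / 2010 ≈ 0.024876
Gain = 20 log₁₀(0.024876) ≈ -32.08 dB
∠T = 0.00° − 5.71° = -5.71°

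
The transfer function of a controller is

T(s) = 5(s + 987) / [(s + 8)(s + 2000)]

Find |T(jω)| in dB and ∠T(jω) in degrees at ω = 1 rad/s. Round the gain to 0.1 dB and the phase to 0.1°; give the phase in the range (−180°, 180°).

At s = jω = j1:
zero (s+987): 987 + j1 → |·| = √(987²+1²) = √974170 ≈ 987, ∠ = arctan(1/987) ≈ 0.06°
pole (s+8): 8 + j1 → |·| = √(8²+1²) = √65 ≈ 8.0623, ∠ = arctan(1/8) ≈ 7.13°
pole (s+2000): 2000 + j1 → |·| = √(2000²+1²) = √4000001 ≈ 2000, ∠ = arctan(1/2000) ≈ 0.03°
|T| = 5 · 987 / 16125 ≈ 0.30605
Gain = 20 log₁₀(0.30605) ≈ -10.28 dB
∠T = 0.06° − 7.16° = -7.10°

-10.3 dB, -7.1°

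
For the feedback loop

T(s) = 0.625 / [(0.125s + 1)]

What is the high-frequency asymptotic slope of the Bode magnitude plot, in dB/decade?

Each pole contributes −20 dB/decade at high frequency; each zero contributes +20 dB/decade.
Net: 0 zero(s) − 1 pole(s) → -20 dB/decade.

-20 dB/decade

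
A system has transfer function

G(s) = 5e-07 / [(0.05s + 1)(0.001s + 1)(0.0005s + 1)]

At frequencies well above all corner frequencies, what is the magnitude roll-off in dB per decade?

-60 dB/decade

Each pole contributes −20 dB/decade at high frequency; each zero contributes +20 dB/decade.
Net: 0 zero(s) − 3 pole(s) → -60 dB/decade.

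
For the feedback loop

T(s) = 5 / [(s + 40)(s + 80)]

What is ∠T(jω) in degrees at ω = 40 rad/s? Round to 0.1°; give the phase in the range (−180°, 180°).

At s = jω = j40:
pole (s+40): 40 + j40 → |·| = √(40²+40²) = √3200 ≈ 56.569, ∠ = arctan(40/40) ≈ 45.00°
pole (s+80): 80 + j40 → |·| = √(80²+40²) = √8000 ≈ 89.443, ∠ = arctan(40/80) ≈ 26.57°
∠T = 0.00° − 71.57° = -71.57°

-71.6°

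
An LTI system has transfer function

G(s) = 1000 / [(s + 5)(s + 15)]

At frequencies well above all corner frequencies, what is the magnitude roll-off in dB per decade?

-40 dB/decade

Each pole contributes −20 dB/decade at high frequency; each zero contributes +20 dB/decade.
Net: 0 zero(s) − 2 pole(s) → -40 dB/decade.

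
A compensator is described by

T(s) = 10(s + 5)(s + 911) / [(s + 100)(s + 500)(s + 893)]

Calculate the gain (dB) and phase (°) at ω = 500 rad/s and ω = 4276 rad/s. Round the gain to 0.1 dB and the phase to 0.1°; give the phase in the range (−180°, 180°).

ω = 500: -37.0 dB, -34.7°; ω = 4276: -52.7 dB, -82.3°

At s = jω = j500:
zero (s+5): 5 + j500 → |·| = √(5²+500²) = √250025 ≈ 500.02, ∠ = arctan(500/5) ≈ 89.43°
zero (s+911): 911 + j500 → |·| = √(911²+500²) = √1079921 ≈ 1039.2, ∠ = arctan(500/911) ≈ 28.76°
pole (s+100): 100 + j500 → |·| = √(100²+500²) = √260000 ≈ 509.9, ∠ = arctan(500/100) ≈ 78.69°
pole (s+500): 500 + j500 → |·| = √(500²+500²) = √500000 ≈ 707.11, ∠ = arctan(500/500) ≈ 45.00°
pole (s+893): 893 + j500 → |·| = √(893²+500²) = √1047449 ≈ 1023.4, ∠ = arctan(500/893) ≈ 29.24°
|T| = 10 · 5.1962e+05 / 3.6899e+08 ≈ 0.014082
Gain = 20 log₁₀(0.014082) ≈ -37.03 dB
∠T = 118.19° − 152.93° = -34.74°

At s = jω = j4276:
zero (s+5): 5 + j4276 → |·| = √(5²+4276²) = √18284201 ≈ 4276, ∠ = arctan(4276/5) ≈ 89.93°
zero (s+911): 911 + j4276 → |·| = √(911²+4276²) = √19114097 ≈ 4372, ∠ = arctan(4276/911) ≈ 77.97°
pole (s+100): 100 + j4276 → |·| = √(100²+4276²) = √18294176 ≈ 4277.2, ∠ = arctan(4276/100) ≈ 88.66°
pole (s+500): 500 + j4276 → |·| = √(500²+4276²) = √18534176 ≈ 4305.1, ∠ = arctan(4276/500) ≈ 83.33°
pole (s+893): 893 + j4276 → |·| = √(893²+4276²) = √19081625 ≈ 4368.3, ∠ = arctan(4276/893) ≈ 78.20°
|T| = 10 · 1.8695e+07 / 8.0437e+10 ≈ 0.0023242
Gain = 20 log₁₀(0.0023242) ≈ -52.67 dB
∠T = 167.90° − 250.19° = -82.29°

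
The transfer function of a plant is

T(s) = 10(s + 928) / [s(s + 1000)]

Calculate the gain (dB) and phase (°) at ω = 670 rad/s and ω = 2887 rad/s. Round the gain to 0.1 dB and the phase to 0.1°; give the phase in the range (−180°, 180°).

ω = 670: -37.0 dB, -88.0°; ω = 2887: -49.3 dB, -88.7°

At s = jω = j670:
zero (s+928): 928 + j670 → |·| = √(928²+670²) = √1310084 ≈ 1144.6, ∠ = arctan(670/928) ≈ 35.83°
pole (s+1000): 1000 + j670 → |·| = √(1000²+670²) = √1448900 ≈ 1203.7, ∠ = arctan(670/1000) ≈ 33.82°
pole at origin: |s| = 670, ∠ = 90.00° (in denominator)
|T| = 10 · 1144.6 / 8.0648e+05 ≈ 0.014193
Gain = 20 log₁₀(0.014193) ≈ -36.96 dB
∠T = 35.83° − 123.82° = -87.99°

At s = jω = j2887:
zero (s+928): 928 + j2887 → |·| = √(928²+2887²) = √9195953 ≈ 3032.5, ∠ = arctan(2887/928) ≈ 72.18°
pole (s+1000): 1000 + j2887 → |·| = √(1000²+2887²) = √9334769 ≈ 3055.3, ∠ = arctan(2887/1000) ≈ 70.89°
pole at origin: |s| = 2887, ∠ = 90.00° (in denominator)
|T| = 10 · 3032.5 / 8.8207e+06 ≈ 0.0034379
Gain = 20 log₁₀(0.0034379) ≈ -49.27 dB
∠T = 72.18° − 160.89° = -88.71°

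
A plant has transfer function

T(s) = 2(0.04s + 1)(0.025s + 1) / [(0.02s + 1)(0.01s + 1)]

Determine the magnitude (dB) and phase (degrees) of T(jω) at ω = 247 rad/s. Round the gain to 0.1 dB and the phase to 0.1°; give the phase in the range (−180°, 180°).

19.3 dB, 18.5°

At ω = 247 rad/s:
zero (1 + j247·0.04) = 1 + j9.88 → |·| ≈ 9.9305, ∠ ≈ 84.22°
zero (1 + j247·0.025) = 1 + j6.175 → |·| ≈ 6.2554, ∠ ≈ 80.80°
pole (1 + j247·0.02) = 1 + j4.94 → |·| ≈ 5.0402, ∠ ≈ 78.56°
pole (1 + j247·0.01) = 1 + j2.47 → |·| ≈ 2.6648, ∠ ≈ 67.96°
|T| = 2 · 9.9305 · 6.2554 / (5.0402 · 2.6648) ≈ 9.25
Gain = 20 log₁₀(9.25) ≈ 19.32 dB
∠T = (84.22° + 80.80°) − (78.56° + 67.96°) = 18.50°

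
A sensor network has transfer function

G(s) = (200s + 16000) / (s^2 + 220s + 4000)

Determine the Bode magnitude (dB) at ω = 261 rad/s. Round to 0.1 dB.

Substitute s = j261:
Numerator: 200(j261) + 16000 = 16000 + j52200
Denominator: (j261)^2 + 220(j261) + 4000 = -64121 + j57420
|N| = √(16000² + 52200²) ≈ 54597, ∠N ≈ 72.96°
|D| = √(64121² + 57420²) ≈ 86073, ∠D ≈ 138.16°
|G| = 54597 / 86073 ≈ 0.63431
Gain = 20 log₁₀(0.63431) ≈ -3.95 dB

-4.0 dB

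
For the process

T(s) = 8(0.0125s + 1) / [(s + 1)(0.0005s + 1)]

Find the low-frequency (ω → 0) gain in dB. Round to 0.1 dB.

18.1 dB

T(0) = 8 · 1 / 1 = 8
20 log₁₀(8) ≈ 18.06 dB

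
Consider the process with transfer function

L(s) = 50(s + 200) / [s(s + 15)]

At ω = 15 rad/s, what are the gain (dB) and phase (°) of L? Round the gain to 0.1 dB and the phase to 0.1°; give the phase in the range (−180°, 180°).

At s = jω = j15:
zero (s+200): 200 + j15 → |·| = √(200²+15²) = √40225 ≈ 200.56, ∠ = arctan(15/200) ≈ 4.29°
pole (s+15): 15 + j15 → |·| = √(15²+15²) = √450 ≈ 21.213, ∠ = arctan(15/15) ≈ 45.00°
pole at origin: |s| = 15, ∠ = 90.00° (in denominator)
|L| = 50 · 200.56 / 318.19 ≈ 31.516
Gain = 20 log₁₀(31.516) ≈ 29.97 dB
∠L = 4.29° − 135.00° = -130.71°

30.0 dB, -130.7°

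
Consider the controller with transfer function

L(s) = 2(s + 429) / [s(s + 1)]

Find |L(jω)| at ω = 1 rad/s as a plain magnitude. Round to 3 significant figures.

At s = jω = j1:
zero (s+429): 429 + j1 → |·| = √(429²+1²) = √184042 ≈ 429, ∠ = arctan(1/429) ≈ 0.13°
pole (s+1): 1 + j1 → |·| = √(1²+1²) = √2 ≈ 1.4142, ∠ = arctan(1/1) ≈ 45.00°
pole at origin: |s| = 1, ∠ = 90.00° (in denominator)
|L| = 2 · 429 / 1.4142 ≈ 606.7

607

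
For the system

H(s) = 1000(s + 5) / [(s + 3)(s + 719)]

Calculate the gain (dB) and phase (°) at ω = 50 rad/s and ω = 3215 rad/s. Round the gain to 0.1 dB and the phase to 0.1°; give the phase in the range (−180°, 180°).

At s = jω = j50:
zero (s+5): 5 + j50 → |·| = √(5²+50²) = √2525 ≈ 50.249, ∠ = arctan(50/5) ≈ 84.29°
pole (s+3): 3 + j50 → |·| = √(3²+50²) = √2509 ≈ 50.09, ∠ = arctan(50/3) ≈ 86.57°
pole (s+719): 719 + j50 → |·| = √(719²+50²) = √519461 ≈ 720.74, ∠ = arctan(50/719) ≈ 3.98°
|H| = 1000 · 50.249 / 36102 ≈ 1.3919
Gain = 20 log₁₀(1.3919) ≈ 2.87 dB
∠H = 84.29° − 90.55° = -6.26°

At s = jω = j3215:
zero (s+5): 5 + j3215 → |·| = √(5²+3215²) = √10336250 ≈ 3215, ∠ = arctan(3215/5) ≈ 89.91°
pole (s+3): 3 + j3215 → |·| = √(3²+3215²) = √10336234 ≈ 3215, ∠ = arctan(3215/3) ≈ 89.95°
pole (s+719): 719 + j3215 → |·| = √(719²+3215²) = √10853186 ≈ 3294.4, ∠ = arctan(3215/719) ≈ 77.39°
|H| = 1000 · 3215 / 1.0591e+07 ≈ 0.30356
Gain = 20 log₁₀(0.30356) ≈ -10.36 dB
∠H = 89.91° − 167.34° = -77.43°

ω = 50: 2.9 dB, -6.3°; ω = 3215: -10.4 dB, -77.4°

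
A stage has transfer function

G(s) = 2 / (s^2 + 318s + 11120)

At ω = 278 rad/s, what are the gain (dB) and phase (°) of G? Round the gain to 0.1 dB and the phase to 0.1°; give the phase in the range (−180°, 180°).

-94.8 dB, -126.8°

Substitute s = j278:
Numerator: 2 = 2 + j0
Denominator: (j278)^2 + 318(j278) + 11120 = -66164 + j88404
|N| = √(2² + 0²) ≈ 2, ∠N ≈ 0.00°
|D| = √(66164² + 88404²) ≈ 1.1042e+05, ∠D ≈ 126.81°
|G| = 2 / 1.1042e+05 ≈ 1.8113e-05
Gain = 20 log₁₀(1.8113e-05) ≈ -94.84 dB
∠G = 0.00° − 126.81° = -126.81°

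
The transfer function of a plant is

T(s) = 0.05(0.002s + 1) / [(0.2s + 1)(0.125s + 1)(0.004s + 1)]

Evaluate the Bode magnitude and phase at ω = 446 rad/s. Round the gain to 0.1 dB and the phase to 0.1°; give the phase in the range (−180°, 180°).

At ω = 446 rad/s:
zero (1 + j446·0.002) = 1 + j0.892 → |·| ≈ 1.34, ∠ ≈ 41.73°
pole (1 + j446·0.2) = 1 + j89.2 → |·| ≈ 89.206, ∠ ≈ 89.36°
pole (1 + j446·0.125) = 1 + j55.75 → |·| ≈ 55.759, ∠ ≈ 88.97°
pole (1 + j446·0.004) = 1 + j1.784 → |·| ≈ 2.0452, ∠ ≈ 60.73°
|T| = 0.05 · 1.34 / (89.206 · 55.759 · 2.0452) ≈ 6.5861e-06
Gain = 20 log₁₀(6.5861e-06) ≈ -103.63 dB
∠T = (41.73°) − (89.36° + 88.97° + 60.73°) = -197.33° ≡ 162.67° (principal value)

-103.6 dB, 162.7°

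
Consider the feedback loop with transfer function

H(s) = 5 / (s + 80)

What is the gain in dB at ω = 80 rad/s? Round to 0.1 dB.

-27.1 dB

Substitute s = j80:
Numerator: 5 = 5 + j0
Denominator: (j80) + 80 = 80 + j80
|N| = √(5² + 0²) ≈ 5, ∠N ≈ 0.00°
|D| = √(80² + 80²) ≈ 113.14, ∠D ≈ 45.00°
|H| = 5 / 113.14 ≈ 0.044193
Gain = 20 log₁₀(0.044193) ≈ -27.09 dB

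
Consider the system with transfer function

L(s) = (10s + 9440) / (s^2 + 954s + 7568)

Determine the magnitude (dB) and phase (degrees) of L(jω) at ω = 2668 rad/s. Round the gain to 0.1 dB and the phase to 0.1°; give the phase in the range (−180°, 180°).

Substitute s = j2668:
Numerator: 10(j2668) + 9440 = 9440 + j26680
Denominator: (j2668)^2 + 954(j2668) + 7568 = -7110656 + j2545272
|N| = √(9440² + 26680²) ≈ 28301, ∠N ≈ 70.52°
|D| = √(7110656² + 2545272²) ≈ 7.5525e+06, ∠D ≈ 160.31°
|L| = 28301 / 7.5525e+06 ≈ 0.0037472
Gain = 20 log₁₀(0.0037472) ≈ -48.53 dB
∠L = 70.52° − 160.31° = -89.79°

-48.5 dB, -89.8°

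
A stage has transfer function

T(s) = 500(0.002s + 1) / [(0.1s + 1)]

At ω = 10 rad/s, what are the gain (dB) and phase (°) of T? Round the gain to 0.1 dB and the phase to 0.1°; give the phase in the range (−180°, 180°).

51.0 dB, -43.9°

At ω = 10 rad/s:
zero (1 + j10·0.002) = 1 + j0.02 → |·| ≈ 1.0002, ∠ ≈ 1.15°
pole (1 + j10·0.1) = 1 + j1 → |·| ≈ 1.4142, ∠ ≈ 45.00°
|T| = 500 · 1.0002 / (1.4142) ≈ 353.63
Gain = 20 log₁₀(353.63) ≈ 50.97 dB
∠T = (1.15°) − (45.00°) = -43.85°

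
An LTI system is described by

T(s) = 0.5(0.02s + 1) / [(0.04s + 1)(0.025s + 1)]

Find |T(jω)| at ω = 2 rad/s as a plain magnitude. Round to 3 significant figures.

0.498

At ω = 2 rad/s:
zero (1 + j2·0.02) = 1 + j0.04 → |·| ≈ 1.0008, ∠ ≈ 2.29°
pole (1 + j2·0.04) = 1 + j0.08 → |·| ≈ 1.0032, ∠ ≈ 4.57°
pole (1 + j2·0.025) = 1 + j0.05 → |·| ≈ 1.0012, ∠ ≈ 2.86°
|T| = 0.5 · 1.0008 / (1.0032 · 1.0012) ≈ 0.49821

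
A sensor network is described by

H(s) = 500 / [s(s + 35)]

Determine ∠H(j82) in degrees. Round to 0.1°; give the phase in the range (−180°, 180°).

At s = jω = j82:
pole (s+35): 35 + j82 → |·| = √(35²+82²) = √7949 ≈ 89.157, ∠ = arctan(82/35) ≈ 66.89°
pole at origin: |s| = 82, ∠ = 90.00° (in denominator)
∠H = 0.00° − 156.89° = -156.89°

-156.9°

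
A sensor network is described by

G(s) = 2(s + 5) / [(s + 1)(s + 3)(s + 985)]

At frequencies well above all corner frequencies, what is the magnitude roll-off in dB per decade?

-40 dB/decade

Each pole contributes −20 dB/decade at high frequency; each zero contributes +20 dB/decade.
Net: 1 zero(s) − 3 pole(s) → -40 dB/decade.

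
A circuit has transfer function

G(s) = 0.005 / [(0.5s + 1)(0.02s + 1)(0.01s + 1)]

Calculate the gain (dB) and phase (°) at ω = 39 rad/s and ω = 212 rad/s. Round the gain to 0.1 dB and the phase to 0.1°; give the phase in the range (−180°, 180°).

At ω = 39 rad/s:
pole (1 + j39·0.5) = 1 + j19.5 → |·| ≈ 19.526, ∠ ≈ 87.06°
pole (1 + j39·0.02) = 1 + j0.78 → |·| ≈ 1.2682, ∠ ≈ 37.95°
pole (1 + j39·0.01) = 1 + j0.39 → |·| ≈ 1.0734, ∠ ≈ 21.31°
|G| = 0.005 · 1 / (19.526 · 1.2682 · 1.0734) ≈ 0.00018811
Gain = 20 log₁₀(0.00018811) ≈ -74.51 dB
∠G = (0°) − (87.06° + 37.95° + 21.31°) = -146.32°

At ω = 212 rad/s:
pole (1 + j212·0.5) = 1 + j106 → |·| ≈ 106, ∠ ≈ 89.46°
pole (1 + j212·0.02) = 1 + j4.24 → |·| ≈ 4.3563, ∠ ≈ 76.73°
pole (1 + j212·0.01) = 1 + j2.12 → |·| ≈ 2.344, ∠ ≈ 64.75°
|G| = 0.005 · 1 / (106 · 4.3563 · 2.344) ≈ 4.6194e-06
Gain = 20 log₁₀(4.6194e-06) ≈ -106.71 dB
∠G = (0°) − (89.46° + 76.73° + 64.75°) = -230.94° ≡ 129.06° (principal value)

ω = 39: -74.5 dB, -146.3°; ω = 212: -106.7 dB, 129.1°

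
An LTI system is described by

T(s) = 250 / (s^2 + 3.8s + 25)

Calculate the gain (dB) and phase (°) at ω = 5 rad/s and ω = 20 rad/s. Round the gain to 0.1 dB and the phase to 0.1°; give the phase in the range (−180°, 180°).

ω = 5: 22.4 dB, -90.0°; ω = 20: -3.7 dB, -168.5°

At s = jω = j5:
quadratic: (j5)² + 3.8·j5 + 25 = 0 + j19 → |·| ≈ 19, ∠ ≈ 90.00°
|T| = 250 / 19 ≈ 13.158
Gain = 20 log₁₀(13.158) ≈ 22.38 dB
∠T = 0.00° − 90.00° = -90.00°

At s = jω = j20:
quadratic: (j20)² + 3.8·j20 + 25 = -375 + j76 → |·| ≈ 382.62, ∠ ≈ 168.54°
|T| = 250 / 382.62 ≈ 0.65339
Gain = 20 log₁₀(0.65339) ≈ -3.70 dB
∠T = 0.00° − 168.54° = -168.54°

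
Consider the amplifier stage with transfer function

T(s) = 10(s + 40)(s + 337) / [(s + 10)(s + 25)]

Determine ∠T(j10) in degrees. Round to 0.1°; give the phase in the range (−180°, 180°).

-51.1°

At s = jω = j10:
zero (s+40): 40 + j10 → |·| = √(40²+10²) = √1700 ≈ 41.231, ∠ = arctan(10/40) ≈ 14.04°
zero (s+337): 337 + j10 → |·| = √(337²+10²) = √113669 ≈ 337.15, ∠ = arctan(10/337) ≈ 1.70°
pole (s+10): 10 + j10 → |·| = √(10²+10²) = √200 ≈ 14.142, ∠ = arctan(10/10) ≈ 45.00°
pole (s+25): 25 + j10 → |·| = √(25²+10²) = √725 ≈ 26.926, ∠ = arctan(10/25) ≈ 21.80°
∠T = 15.74° − 66.80° = -51.06°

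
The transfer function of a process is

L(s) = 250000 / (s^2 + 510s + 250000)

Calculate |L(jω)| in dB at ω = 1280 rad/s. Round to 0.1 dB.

-15.8 dB

At s = jω = j1280:
quadratic: (j1280)² + 510·j1280 + 250000 = -1388400 + j652800 → |·| ≈ 1.5342e+06, ∠ ≈ 154.82°
|L| = 250000 / 1.5342e+06 ≈ 0.16295
Gain = 20 log₁₀(0.16295) ≈ -15.76 dB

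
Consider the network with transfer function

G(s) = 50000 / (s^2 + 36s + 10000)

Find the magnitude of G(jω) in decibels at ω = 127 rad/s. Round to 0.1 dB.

16.3 dB

At s = jω = j127:
quadratic: (j127)² + 36·j127 + 10000 = -6129 + j4572 → |·| ≈ 7646.4, ∠ ≈ 143.28°
|G| = 50000 / 7646.4 ≈ 6.539
Gain = 20 log₁₀(6.539) ≈ 16.31 dB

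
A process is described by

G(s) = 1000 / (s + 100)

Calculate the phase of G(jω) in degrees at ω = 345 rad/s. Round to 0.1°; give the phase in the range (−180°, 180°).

-73.8°

At s = jω = j345:
pole (s+100): 100 + j345 → |·| = √(100²+345²) = √129025 ≈ 359.2, ∠ = arctan(345/100) ≈ 73.84°
∠G = 0.00° − 73.84° = -73.84°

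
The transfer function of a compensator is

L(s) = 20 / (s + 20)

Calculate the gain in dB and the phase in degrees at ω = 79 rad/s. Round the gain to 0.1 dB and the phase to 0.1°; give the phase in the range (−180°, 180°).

-12.2 dB, -75.8°

Substitute s = j79:
Numerator: 20 = 20 + j0
Denominator: (j79) + 20 = 20 + j79
|N| = √(20² + 0²) ≈ 20, ∠N ≈ 0.00°
|D| = √(20² + 79²) ≈ 81.492, ∠D ≈ 75.79°
|L| = 20 / 81.492 ≈ 0.24542
Gain = 20 log₁₀(0.24542) ≈ -12.20 dB
∠L = 0.00° − 75.79° = -75.79°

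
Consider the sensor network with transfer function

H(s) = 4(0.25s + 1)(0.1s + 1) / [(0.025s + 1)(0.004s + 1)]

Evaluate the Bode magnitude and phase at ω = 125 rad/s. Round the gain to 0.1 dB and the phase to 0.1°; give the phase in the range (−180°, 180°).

52.6 dB, 74.8°

At ω = 125 rad/s:
zero (1 + j125·0.25) = 1 + j31.25 → |·| ≈ 31.266, ∠ ≈ 88.17°
zero (1 + j125·0.1) = 1 + j12.5 → |·| ≈ 12.54, ∠ ≈ 85.43°
pole (1 + j125·0.025) = 1 + j3.125 → |·| ≈ 3.2811, ∠ ≈ 72.26°
pole (1 + j125·0.004) = 1 + j0.5 → |·| ≈ 1.118, ∠ ≈ 26.57°
|H| = 4 · 31.266 · 12.54 / (3.2811 · 1.118) ≈ 427.53
Gain = 20 log₁₀(427.53) ≈ 52.62 dB
∠H = (88.17° + 85.43°) − (72.26° + 26.57°) = 74.77°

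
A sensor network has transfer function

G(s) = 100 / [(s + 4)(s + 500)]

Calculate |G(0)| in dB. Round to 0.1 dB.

G(0) = 100 / (4·500) = 0.05
20 log₁₀(0.05) ≈ -26.02 dB

-26.0 dB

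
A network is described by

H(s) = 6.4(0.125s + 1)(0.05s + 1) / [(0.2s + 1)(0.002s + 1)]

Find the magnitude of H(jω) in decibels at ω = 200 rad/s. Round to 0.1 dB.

At ω = 200 rad/s:
zero (1 + j200·0.125) = 1 + j25 → |·| ≈ 25.02, ∠ ≈ 87.71°
zero (1 + j200·0.05) = 1 + j10 → |·| ≈ 10.05, ∠ ≈ 84.29°
pole (1 + j200·0.2) = 1 + j40 → |·| ≈ 40.012, ∠ ≈ 88.57°
pole (1 + j200·0.002) = 1 + j0.4 → |·| ≈ 1.077, ∠ ≈ 21.80°
|H| = 6.4 · 25.02 · 10.05 / (40.012 · 1.077) ≈ 37.345
Gain = 20 log₁₀(37.345) ≈ 31.44 dB

31.4 dB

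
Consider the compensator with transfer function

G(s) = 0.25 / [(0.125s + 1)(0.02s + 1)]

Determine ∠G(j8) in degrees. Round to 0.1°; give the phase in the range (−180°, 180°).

At ω = 8 rad/s:
pole (1 + j8·0.125) = 1 + j1 → |·| ≈ 1.4142, ∠ ≈ 45.00°
pole (1 + j8·0.02) = 1 + j0.16 → |·| ≈ 1.0127, ∠ ≈ 9.09°
∠G = (0°) − (45.00° + 9.09°) = -54.09°

-54.1°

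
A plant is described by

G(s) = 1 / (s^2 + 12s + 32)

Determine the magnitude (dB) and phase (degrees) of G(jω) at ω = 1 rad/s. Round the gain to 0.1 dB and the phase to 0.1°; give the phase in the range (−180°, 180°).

-30.4 dB, -21.2°

Substitute s = j1:
Numerator: 1 = 1 + j0
Denominator: (j1)^2 + 12(j1) + 32 = 31 + j12
|N| = √(1² + 0²) ≈ 1, ∠N ≈ 0.00°
|D| = √(31² + 12²) ≈ 33.242, ∠D ≈ 21.16°
|G| = 1 / 33.242 ≈ 0.030082
Gain = 20 log₁₀(0.030082) ≈ -30.43 dB
∠G = 0.00° − 21.16° = -21.16°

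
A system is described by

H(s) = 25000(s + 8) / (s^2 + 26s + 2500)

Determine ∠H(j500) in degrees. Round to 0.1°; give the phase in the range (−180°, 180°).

At s = jω = j500:
zero (s+8): 8 + j500 → |·| = √(8²+500²) = √250064 ≈ 500.06, ∠ = arctan(500/8) ≈ 89.08°
quadratic: (j500)² + 26·j500 + 2500 = -247500 + j13000 → |·| ≈ 2.4784e+05, ∠ ≈ 176.99°
∠H = 89.08° − 176.99° = -87.91°

-87.9°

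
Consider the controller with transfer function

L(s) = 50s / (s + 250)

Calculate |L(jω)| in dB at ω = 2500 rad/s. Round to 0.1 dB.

33.9 dB

At s = jω = j2500:
zero at origin: s = j2500 → |·| = 2500, ∠ = 90.00°
pole (s+250): 250 + j2500 → |·| = √(250²+2500²) = √6312500 ≈ 2512.5, ∠ = arctan(2500/250) ≈ 84.29°
|L| = 50 · 2500 / 2512.5 ≈ 49.751
Gain = 20 log₁₀(49.751) ≈ 33.94 dB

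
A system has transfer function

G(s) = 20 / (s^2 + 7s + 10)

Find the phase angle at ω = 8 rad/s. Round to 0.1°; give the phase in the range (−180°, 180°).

Substitute s = j8:
Numerator: 20 = 20 + j0
Denominator: (j8)^2 + 7(j8) + 10 = -54 + j56
|N| = √(20² + 0²) ≈ 20, ∠N ≈ 0.00°
|D| = √(54² + 56²) ≈ 77.795, ∠D ≈ 133.96°
∠G = 0.00° − 133.96° = -133.96°

-134.0°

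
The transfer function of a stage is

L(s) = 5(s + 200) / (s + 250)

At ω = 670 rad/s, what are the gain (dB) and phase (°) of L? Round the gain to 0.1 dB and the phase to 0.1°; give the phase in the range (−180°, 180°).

At s = jω = j670:
zero (s+200): 200 + j670 → |·| = √(200²+670²) = √488900 ≈ 699.21, ∠ = arctan(670/200) ≈ 73.38°
pole (s+250): 250 + j670 → |·| = √(250²+670²) = √511400 ≈ 715.12, ∠ = arctan(670/250) ≈ 69.54°
|L| = 5 · 699.21 / 715.12 ≈ 4.8888
Gain = 20 log₁₀(4.8888) ≈ 13.78 dB
∠L = 73.38° − 69.54° = 3.84°

13.8 dB, 3.8°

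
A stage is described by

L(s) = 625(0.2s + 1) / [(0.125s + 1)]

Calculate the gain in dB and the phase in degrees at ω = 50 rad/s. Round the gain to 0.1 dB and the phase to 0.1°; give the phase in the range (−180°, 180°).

At ω = 50 rad/s:
zero (1 + j50·0.2) = 1 + j10 → |·| ≈ 10.05, ∠ ≈ 84.29°
pole (1 + j50·0.125) = 1 + j6.25 → |·| ≈ 6.3295, ∠ ≈ 80.91°
|L| = 625 · 10.05 / (6.3295) ≈ 992.38
Gain = 20 log₁₀(992.38) ≈ 59.93 dB
∠L = (84.29°) − (80.91°) = 3.38°

59.9 dB, 3.4°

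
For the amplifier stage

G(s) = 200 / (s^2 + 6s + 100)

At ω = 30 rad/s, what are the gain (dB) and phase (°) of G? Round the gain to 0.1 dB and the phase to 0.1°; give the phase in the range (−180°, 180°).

-12.3 dB, -167.3°

At s = jω = j30:
quadratic: (j30)² + 6·j30 + 100 = -800 + j180 → |·| ≈ 820, ∠ ≈ 167.32°
|G| = 200 / 820 ≈ 0.2439
Gain = 20 log₁₀(0.2439) ≈ -12.26 dB
∠G = 0.00° − 167.32° = -167.32°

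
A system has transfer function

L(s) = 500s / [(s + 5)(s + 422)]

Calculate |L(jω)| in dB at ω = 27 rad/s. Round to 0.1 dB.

1.3 dB

At s = jω = j27:
zero at origin: s = j27 → |·| = 27, ∠ = 90.00°
pole (s+5): 5 + j27 → |·| = √(5²+27²) = √754 ≈ 27.459, ∠ = arctan(27/5) ≈ 79.51°
pole (s+422): 422 + j27 → |·| = √(422²+27²) = √178813 ≈ 422.86, ∠ = arctan(27/422) ≈ 3.66°
|L| = 500 · 27 / 11611 ≈ 1.1627
Gain = 20 log₁₀(1.1627) ≈ 1.31 dB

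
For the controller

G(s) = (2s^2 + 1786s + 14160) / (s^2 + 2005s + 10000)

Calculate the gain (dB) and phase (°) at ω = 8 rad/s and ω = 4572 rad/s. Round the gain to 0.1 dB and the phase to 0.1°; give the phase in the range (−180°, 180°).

Substitute s = j8:
Numerator: 2(j8)^2 + 1786(j8) + 14160 = 14032 + j14288
Denominator: (j8)^2 + 2005(j8) + 10000 = 9936 + j16040
|N| = √(14032² + 14288²) ≈ 20026, ∠N ≈ 45.52°
|D| = √(9936² + 16040²) ≈ 18868, ∠D ≈ 58.22°
|G| = 20026 / 18868 ≈ 1.0614
Gain = 20 log₁₀(1.0614) ≈ 0.52 dB
∠G = 45.52° − 58.22° = -12.70°

Substitute s = j4572:
Numerator: 2(j4572)^2 + 1786(j4572) + 14160 = -41792208 + j8165592
Denominator: (j4572)^2 + 2005(j4572) + 10000 = -20893184 + j9166860
|N| = √(41792208² + 8165592²) ≈ 4.2582e+07, ∠N ≈ 168.94°
|D| = √(20893184² + 9166860²) ≈ 2.2816e+07, ∠D ≈ 156.31°
|G| = 4.2582e+07 / 2.2816e+07 ≈ 1.8663
Gain = 20 log₁₀(1.8663) ≈ 5.42 dB
∠G = 168.94° − 156.31° = 12.63°

ω = 8: 0.5 dB, -12.7°; ω = 4572: 5.4 dB, 12.6°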